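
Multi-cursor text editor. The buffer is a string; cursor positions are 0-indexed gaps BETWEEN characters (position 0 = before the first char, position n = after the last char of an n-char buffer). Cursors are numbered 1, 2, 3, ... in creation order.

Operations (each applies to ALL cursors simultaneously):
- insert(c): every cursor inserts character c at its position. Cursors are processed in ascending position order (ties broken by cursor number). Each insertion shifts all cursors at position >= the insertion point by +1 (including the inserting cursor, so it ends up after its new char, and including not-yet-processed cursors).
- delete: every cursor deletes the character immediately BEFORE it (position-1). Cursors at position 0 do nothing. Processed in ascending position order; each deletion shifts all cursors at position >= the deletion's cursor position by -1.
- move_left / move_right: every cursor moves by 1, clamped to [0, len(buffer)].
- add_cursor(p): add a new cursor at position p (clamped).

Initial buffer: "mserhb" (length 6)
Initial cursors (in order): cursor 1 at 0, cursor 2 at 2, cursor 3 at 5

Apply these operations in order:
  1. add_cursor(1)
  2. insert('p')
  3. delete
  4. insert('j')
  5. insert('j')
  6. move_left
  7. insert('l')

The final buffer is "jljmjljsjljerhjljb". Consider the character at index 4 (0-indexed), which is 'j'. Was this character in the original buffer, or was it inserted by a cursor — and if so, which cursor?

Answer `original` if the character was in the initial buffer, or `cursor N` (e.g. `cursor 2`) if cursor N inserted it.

After op 1 (add_cursor(1)): buffer="mserhb" (len 6), cursors c1@0 c4@1 c2@2 c3@5, authorship ......
After op 2 (insert('p')): buffer="pmpsperhpb" (len 10), cursors c1@1 c4@3 c2@5 c3@9, authorship 1.4.2...3.
After op 3 (delete): buffer="mserhb" (len 6), cursors c1@0 c4@1 c2@2 c3@5, authorship ......
After op 4 (insert('j')): buffer="jmjsjerhjb" (len 10), cursors c1@1 c4@3 c2@5 c3@9, authorship 1.4.2...3.
After op 5 (insert('j')): buffer="jjmjjsjjerhjjb" (len 14), cursors c1@2 c4@5 c2@8 c3@13, authorship 11.44.22...33.
After op 6 (move_left): buffer="jjmjjsjjerhjjb" (len 14), cursors c1@1 c4@4 c2@7 c3@12, authorship 11.44.22...33.
After op 7 (insert('l')): buffer="jljmjljsjljerhjljb" (len 18), cursors c1@2 c4@6 c2@10 c3@16, authorship 111.444.222...333.
Authorship (.=original, N=cursor N): 1 1 1 . 4 4 4 . 2 2 2 . . . 3 3 3 .
Index 4: author = 4

Answer: cursor 4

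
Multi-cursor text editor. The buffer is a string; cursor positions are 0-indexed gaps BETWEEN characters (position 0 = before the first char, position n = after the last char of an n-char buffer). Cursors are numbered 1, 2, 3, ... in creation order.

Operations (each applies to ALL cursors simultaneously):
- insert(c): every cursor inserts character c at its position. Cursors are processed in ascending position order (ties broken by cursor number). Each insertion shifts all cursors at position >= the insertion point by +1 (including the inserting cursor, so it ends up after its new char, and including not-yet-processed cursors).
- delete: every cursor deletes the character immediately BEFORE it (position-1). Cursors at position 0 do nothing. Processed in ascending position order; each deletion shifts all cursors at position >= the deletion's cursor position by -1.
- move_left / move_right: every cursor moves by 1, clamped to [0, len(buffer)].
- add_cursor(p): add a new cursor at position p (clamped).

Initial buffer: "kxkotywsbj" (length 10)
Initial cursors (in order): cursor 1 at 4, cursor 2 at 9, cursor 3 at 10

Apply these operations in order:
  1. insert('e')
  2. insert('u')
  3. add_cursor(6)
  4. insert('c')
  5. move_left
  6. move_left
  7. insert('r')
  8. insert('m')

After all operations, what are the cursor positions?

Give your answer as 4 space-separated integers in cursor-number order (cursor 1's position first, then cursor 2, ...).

Answer: 10 20 26 10

Derivation:
After op 1 (insert('e')): buffer="kxkoetywsbeje" (len 13), cursors c1@5 c2@11 c3@13, authorship ....1.....2.3
After op 2 (insert('u')): buffer="kxkoeutywsbeujeu" (len 16), cursors c1@6 c2@13 c3@16, authorship ....11.....22.33
After op 3 (add_cursor(6)): buffer="kxkoeutywsbeujeu" (len 16), cursors c1@6 c4@6 c2@13 c3@16, authorship ....11.....22.33
After op 4 (insert('c')): buffer="kxkoeucctywsbeucjeuc" (len 20), cursors c1@8 c4@8 c2@16 c3@20, authorship ....1114.....222.333
After op 5 (move_left): buffer="kxkoeucctywsbeucjeuc" (len 20), cursors c1@7 c4@7 c2@15 c3@19, authorship ....1114.....222.333
After op 6 (move_left): buffer="kxkoeucctywsbeucjeuc" (len 20), cursors c1@6 c4@6 c2@14 c3@18, authorship ....1114.....222.333
After op 7 (insert('r')): buffer="kxkoeurrcctywsberucjeruc" (len 24), cursors c1@8 c4@8 c2@17 c3@22, authorship ....111414.....2222.3333
After op 8 (insert('m')): buffer="kxkoeurrmmcctywsbermucjermuc" (len 28), cursors c1@10 c4@10 c2@20 c3@26, authorship ....11141414.....22222.33333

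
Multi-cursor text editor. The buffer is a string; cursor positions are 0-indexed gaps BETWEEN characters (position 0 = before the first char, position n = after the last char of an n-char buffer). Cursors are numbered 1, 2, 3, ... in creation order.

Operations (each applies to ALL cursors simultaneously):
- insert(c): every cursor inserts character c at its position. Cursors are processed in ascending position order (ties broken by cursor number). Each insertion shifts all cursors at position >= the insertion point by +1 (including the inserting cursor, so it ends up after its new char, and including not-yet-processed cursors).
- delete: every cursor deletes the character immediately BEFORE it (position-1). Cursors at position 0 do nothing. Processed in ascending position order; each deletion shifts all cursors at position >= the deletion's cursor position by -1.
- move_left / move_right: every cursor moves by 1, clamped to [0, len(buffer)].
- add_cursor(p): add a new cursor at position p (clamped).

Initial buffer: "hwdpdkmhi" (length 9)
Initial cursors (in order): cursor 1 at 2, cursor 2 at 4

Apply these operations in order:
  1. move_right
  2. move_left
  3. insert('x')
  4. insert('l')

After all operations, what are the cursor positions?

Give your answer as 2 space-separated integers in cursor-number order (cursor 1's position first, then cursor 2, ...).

After op 1 (move_right): buffer="hwdpdkmhi" (len 9), cursors c1@3 c2@5, authorship .........
After op 2 (move_left): buffer="hwdpdkmhi" (len 9), cursors c1@2 c2@4, authorship .........
After op 3 (insert('x')): buffer="hwxdpxdkmhi" (len 11), cursors c1@3 c2@6, authorship ..1..2.....
After op 4 (insert('l')): buffer="hwxldpxldkmhi" (len 13), cursors c1@4 c2@8, authorship ..11..22.....

Answer: 4 8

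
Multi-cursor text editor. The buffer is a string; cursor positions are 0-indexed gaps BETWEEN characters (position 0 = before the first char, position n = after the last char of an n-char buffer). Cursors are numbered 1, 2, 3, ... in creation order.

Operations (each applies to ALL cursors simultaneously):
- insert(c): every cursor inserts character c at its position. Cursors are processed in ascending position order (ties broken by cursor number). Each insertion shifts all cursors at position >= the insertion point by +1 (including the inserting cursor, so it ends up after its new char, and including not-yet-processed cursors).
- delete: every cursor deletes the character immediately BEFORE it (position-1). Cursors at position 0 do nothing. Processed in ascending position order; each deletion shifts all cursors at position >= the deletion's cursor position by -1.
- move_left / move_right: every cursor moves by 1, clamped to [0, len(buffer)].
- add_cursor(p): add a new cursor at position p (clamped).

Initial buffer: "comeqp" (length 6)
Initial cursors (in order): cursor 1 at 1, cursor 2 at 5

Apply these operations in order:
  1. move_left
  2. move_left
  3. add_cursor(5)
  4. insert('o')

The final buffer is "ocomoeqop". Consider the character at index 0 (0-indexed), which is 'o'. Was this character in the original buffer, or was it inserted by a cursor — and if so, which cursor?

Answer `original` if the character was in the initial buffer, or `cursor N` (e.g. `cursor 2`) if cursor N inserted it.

Answer: cursor 1

Derivation:
After op 1 (move_left): buffer="comeqp" (len 6), cursors c1@0 c2@4, authorship ......
After op 2 (move_left): buffer="comeqp" (len 6), cursors c1@0 c2@3, authorship ......
After op 3 (add_cursor(5)): buffer="comeqp" (len 6), cursors c1@0 c2@3 c3@5, authorship ......
After op 4 (insert('o')): buffer="ocomoeqop" (len 9), cursors c1@1 c2@5 c3@8, authorship 1...2..3.
Authorship (.=original, N=cursor N): 1 . . . 2 . . 3 .
Index 0: author = 1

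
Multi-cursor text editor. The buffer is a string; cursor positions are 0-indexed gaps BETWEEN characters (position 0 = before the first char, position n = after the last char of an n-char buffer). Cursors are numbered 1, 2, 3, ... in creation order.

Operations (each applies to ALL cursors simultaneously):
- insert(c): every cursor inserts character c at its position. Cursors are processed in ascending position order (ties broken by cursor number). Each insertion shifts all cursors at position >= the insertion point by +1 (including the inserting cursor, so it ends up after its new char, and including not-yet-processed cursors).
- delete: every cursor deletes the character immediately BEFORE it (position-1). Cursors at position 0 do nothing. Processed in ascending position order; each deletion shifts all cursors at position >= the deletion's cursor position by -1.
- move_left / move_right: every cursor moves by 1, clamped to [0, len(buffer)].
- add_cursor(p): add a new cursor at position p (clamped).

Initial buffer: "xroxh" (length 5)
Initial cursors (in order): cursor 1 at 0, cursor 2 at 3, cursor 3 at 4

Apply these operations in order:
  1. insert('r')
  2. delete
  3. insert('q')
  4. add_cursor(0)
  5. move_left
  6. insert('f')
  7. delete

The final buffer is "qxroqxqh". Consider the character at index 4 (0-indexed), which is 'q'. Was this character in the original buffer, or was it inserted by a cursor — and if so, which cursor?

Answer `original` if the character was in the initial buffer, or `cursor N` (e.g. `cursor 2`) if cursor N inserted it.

After op 1 (insert('r')): buffer="rxrorxrh" (len 8), cursors c1@1 c2@5 c3@7, authorship 1...2.3.
After op 2 (delete): buffer="xroxh" (len 5), cursors c1@0 c2@3 c3@4, authorship .....
After op 3 (insert('q')): buffer="qxroqxqh" (len 8), cursors c1@1 c2@5 c3@7, authorship 1...2.3.
After op 4 (add_cursor(0)): buffer="qxroqxqh" (len 8), cursors c4@0 c1@1 c2@5 c3@7, authorship 1...2.3.
After op 5 (move_left): buffer="qxroqxqh" (len 8), cursors c1@0 c4@0 c2@4 c3@6, authorship 1...2.3.
After op 6 (insert('f')): buffer="ffqxrofqxfqh" (len 12), cursors c1@2 c4@2 c2@7 c3@10, authorship 141...22.33.
After op 7 (delete): buffer="qxroqxqh" (len 8), cursors c1@0 c4@0 c2@4 c3@6, authorship 1...2.3.
Authorship (.=original, N=cursor N): 1 . . . 2 . 3 .
Index 4: author = 2

Answer: cursor 2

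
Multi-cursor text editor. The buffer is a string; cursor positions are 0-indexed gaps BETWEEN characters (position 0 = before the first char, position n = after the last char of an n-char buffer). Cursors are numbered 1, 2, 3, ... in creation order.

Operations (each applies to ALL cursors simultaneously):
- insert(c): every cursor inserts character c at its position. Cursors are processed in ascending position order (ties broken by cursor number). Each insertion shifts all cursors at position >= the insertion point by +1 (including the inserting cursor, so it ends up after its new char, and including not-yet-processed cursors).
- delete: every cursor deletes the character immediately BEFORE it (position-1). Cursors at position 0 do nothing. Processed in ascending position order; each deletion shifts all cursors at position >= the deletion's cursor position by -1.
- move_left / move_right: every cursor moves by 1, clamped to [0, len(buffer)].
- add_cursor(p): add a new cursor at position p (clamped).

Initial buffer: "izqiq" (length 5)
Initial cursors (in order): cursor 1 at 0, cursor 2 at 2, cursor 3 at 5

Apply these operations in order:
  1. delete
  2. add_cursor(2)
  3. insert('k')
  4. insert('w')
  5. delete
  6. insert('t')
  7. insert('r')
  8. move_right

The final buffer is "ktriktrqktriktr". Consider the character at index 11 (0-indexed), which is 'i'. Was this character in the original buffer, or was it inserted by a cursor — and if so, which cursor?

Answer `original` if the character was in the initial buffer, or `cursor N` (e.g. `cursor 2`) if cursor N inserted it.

Answer: original

Derivation:
After op 1 (delete): buffer="iqi" (len 3), cursors c1@0 c2@1 c3@3, authorship ...
After op 2 (add_cursor(2)): buffer="iqi" (len 3), cursors c1@0 c2@1 c4@2 c3@3, authorship ...
After op 3 (insert('k')): buffer="kikqkik" (len 7), cursors c1@1 c2@3 c4@5 c3@7, authorship 1.2.4.3
After op 4 (insert('w')): buffer="kwikwqkwikw" (len 11), cursors c1@2 c2@5 c4@8 c3@11, authorship 11.22.44.33
After op 5 (delete): buffer="kikqkik" (len 7), cursors c1@1 c2@3 c4@5 c3@7, authorship 1.2.4.3
After op 6 (insert('t')): buffer="ktiktqktikt" (len 11), cursors c1@2 c2@5 c4@8 c3@11, authorship 11.22.44.33
After op 7 (insert('r')): buffer="ktriktrqktriktr" (len 15), cursors c1@3 c2@7 c4@11 c3@15, authorship 111.222.444.333
After op 8 (move_right): buffer="ktriktrqktriktr" (len 15), cursors c1@4 c2@8 c4@12 c3@15, authorship 111.222.444.333
Authorship (.=original, N=cursor N): 1 1 1 . 2 2 2 . 4 4 4 . 3 3 3
Index 11: author = original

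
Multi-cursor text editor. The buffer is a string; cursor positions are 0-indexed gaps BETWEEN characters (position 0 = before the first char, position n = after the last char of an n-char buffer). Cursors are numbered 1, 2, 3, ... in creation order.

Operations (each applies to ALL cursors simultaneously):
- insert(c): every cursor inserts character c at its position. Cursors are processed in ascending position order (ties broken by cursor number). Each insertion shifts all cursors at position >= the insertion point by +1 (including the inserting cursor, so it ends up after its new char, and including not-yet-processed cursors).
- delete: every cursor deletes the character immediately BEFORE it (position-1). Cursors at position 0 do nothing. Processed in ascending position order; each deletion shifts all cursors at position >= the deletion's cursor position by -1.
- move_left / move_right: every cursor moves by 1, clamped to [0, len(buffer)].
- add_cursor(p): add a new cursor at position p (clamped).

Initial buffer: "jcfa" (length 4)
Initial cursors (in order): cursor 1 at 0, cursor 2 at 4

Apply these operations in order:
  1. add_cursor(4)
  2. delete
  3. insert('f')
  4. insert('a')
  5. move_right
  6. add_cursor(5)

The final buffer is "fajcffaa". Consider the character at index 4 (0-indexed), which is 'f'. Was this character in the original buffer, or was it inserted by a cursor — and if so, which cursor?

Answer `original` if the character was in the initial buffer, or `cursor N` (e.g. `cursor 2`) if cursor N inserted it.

Answer: cursor 2

Derivation:
After op 1 (add_cursor(4)): buffer="jcfa" (len 4), cursors c1@0 c2@4 c3@4, authorship ....
After op 2 (delete): buffer="jc" (len 2), cursors c1@0 c2@2 c3@2, authorship ..
After op 3 (insert('f')): buffer="fjcff" (len 5), cursors c1@1 c2@5 c3@5, authorship 1..23
After op 4 (insert('a')): buffer="fajcffaa" (len 8), cursors c1@2 c2@8 c3@8, authorship 11..2323
After op 5 (move_right): buffer="fajcffaa" (len 8), cursors c1@3 c2@8 c3@8, authorship 11..2323
After op 6 (add_cursor(5)): buffer="fajcffaa" (len 8), cursors c1@3 c4@5 c2@8 c3@8, authorship 11..2323
Authorship (.=original, N=cursor N): 1 1 . . 2 3 2 3
Index 4: author = 2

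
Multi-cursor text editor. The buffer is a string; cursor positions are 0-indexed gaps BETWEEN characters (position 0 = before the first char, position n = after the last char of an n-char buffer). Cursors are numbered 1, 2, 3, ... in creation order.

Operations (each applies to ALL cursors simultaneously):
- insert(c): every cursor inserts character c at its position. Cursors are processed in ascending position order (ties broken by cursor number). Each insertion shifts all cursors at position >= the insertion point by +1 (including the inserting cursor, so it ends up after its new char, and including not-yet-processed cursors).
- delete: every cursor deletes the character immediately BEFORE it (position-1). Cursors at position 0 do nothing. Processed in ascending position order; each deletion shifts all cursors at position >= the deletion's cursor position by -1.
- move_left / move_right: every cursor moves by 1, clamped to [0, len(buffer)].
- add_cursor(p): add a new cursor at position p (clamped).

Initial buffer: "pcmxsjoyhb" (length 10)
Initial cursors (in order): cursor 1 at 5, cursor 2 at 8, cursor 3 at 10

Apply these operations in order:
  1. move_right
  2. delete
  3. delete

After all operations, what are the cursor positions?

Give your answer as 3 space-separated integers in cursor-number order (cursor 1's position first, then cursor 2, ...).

Answer: 4 4 4

Derivation:
After op 1 (move_right): buffer="pcmxsjoyhb" (len 10), cursors c1@6 c2@9 c3@10, authorship ..........
After op 2 (delete): buffer="pcmxsoy" (len 7), cursors c1@5 c2@7 c3@7, authorship .......
After op 3 (delete): buffer="pcmx" (len 4), cursors c1@4 c2@4 c3@4, authorship ....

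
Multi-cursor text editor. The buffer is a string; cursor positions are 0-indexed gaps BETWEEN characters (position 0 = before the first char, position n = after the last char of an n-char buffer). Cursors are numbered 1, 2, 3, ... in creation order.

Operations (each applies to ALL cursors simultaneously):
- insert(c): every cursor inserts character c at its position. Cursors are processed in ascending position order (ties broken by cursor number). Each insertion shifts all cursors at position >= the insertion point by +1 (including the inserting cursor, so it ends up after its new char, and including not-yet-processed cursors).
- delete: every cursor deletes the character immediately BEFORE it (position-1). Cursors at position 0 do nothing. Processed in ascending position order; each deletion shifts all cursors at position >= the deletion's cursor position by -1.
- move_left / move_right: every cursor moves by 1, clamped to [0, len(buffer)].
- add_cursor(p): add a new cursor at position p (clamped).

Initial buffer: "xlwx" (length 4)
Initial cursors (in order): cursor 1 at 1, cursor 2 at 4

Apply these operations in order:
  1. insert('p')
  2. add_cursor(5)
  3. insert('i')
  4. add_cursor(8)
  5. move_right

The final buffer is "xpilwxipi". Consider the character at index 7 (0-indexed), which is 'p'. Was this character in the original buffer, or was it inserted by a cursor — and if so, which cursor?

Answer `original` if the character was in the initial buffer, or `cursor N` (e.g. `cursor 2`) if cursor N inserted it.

After op 1 (insert('p')): buffer="xplwxp" (len 6), cursors c1@2 c2@6, authorship .1...2
After op 2 (add_cursor(5)): buffer="xplwxp" (len 6), cursors c1@2 c3@5 c2@6, authorship .1...2
After op 3 (insert('i')): buffer="xpilwxipi" (len 9), cursors c1@3 c3@7 c2@9, authorship .11...322
After op 4 (add_cursor(8)): buffer="xpilwxipi" (len 9), cursors c1@3 c3@7 c4@8 c2@9, authorship .11...322
After op 5 (move_right): buffer="xpilwxipi" (len 9), cursors c1@4 c3@8 c2@9 c4@9, authorship .11...322
Authorship (.=original, N=cursor N): . 1 1 . . . 3 2 2
Index 7: author = 2

Answer: cursor 2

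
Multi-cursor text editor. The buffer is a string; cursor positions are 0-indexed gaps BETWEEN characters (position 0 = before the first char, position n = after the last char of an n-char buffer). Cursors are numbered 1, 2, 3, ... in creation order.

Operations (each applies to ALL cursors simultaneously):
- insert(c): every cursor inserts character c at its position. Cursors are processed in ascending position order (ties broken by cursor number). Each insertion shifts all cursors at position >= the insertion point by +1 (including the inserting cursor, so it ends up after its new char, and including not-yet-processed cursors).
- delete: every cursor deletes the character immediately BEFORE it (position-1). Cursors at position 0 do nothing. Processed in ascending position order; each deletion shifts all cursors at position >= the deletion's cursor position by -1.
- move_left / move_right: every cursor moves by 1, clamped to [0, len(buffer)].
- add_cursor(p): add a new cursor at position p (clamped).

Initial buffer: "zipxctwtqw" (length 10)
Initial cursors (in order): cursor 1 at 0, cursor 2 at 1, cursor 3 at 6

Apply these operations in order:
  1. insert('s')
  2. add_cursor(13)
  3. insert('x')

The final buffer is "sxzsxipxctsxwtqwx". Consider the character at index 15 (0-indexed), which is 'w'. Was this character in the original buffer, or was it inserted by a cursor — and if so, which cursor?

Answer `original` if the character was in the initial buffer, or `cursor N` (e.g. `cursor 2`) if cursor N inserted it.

Answer: original

Derivation:
After op 1 (insert('s')): buffer="szsipxctswtqw" (len 13), cursors c1@1 c2@3 c3@9, authorship 1.2.....3....
After op 2 (add_cursor(13)): buffer="szsipxctswtqw" (len 13), cursors c1@1 c2@3 c3@9 c4@13, authorship 1.2.....3....
After op 3 (insert('x')): buffer="sxzsxipxctsxwtqwx" (len 17), cursors c1@2 c2@5 c3@12 c4@17, authorship 11.22.....33....4
Authorship (.=original, N=cursor N): 1 1 . 2 2 . . . . . 3 3 . . . . 4
Index 15: author = original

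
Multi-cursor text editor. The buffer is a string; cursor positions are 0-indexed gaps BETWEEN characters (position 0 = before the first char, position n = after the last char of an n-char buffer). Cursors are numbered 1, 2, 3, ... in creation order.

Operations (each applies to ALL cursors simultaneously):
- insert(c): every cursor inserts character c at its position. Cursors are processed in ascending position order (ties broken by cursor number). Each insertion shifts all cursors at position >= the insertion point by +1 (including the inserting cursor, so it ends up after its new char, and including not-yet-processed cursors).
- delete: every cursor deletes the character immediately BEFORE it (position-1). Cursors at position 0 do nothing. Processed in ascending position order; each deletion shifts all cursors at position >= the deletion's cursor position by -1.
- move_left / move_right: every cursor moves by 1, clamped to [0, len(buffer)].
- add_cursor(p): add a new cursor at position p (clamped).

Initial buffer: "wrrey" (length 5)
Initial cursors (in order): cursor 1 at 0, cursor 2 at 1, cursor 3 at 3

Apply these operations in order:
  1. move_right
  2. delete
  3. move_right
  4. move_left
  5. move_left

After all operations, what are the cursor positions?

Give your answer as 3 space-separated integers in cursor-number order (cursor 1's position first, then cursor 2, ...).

After op 1 (move_right): buffer="wrrey" (len 5), cursors c1@1 c2@2 c3@4, authorship .....
After op 2 (delete): buffer="ry" (len 2), cursors c1@0 c2@0 c3@1, authorship ..
After op 3 (move_right): buffer="ry" (len 2), cursors c1@1 c2@1 c3@2, authorship ..
After op 4 (move_left): buffer="ry" (len 2), cursors c1@0 c2@0 c3@1, authorship ..
After op 5 (move_left): buffer="ry" (len 2), cursors c1@0 c2@0 c3@0, authorship ..

Answer: 0 0 0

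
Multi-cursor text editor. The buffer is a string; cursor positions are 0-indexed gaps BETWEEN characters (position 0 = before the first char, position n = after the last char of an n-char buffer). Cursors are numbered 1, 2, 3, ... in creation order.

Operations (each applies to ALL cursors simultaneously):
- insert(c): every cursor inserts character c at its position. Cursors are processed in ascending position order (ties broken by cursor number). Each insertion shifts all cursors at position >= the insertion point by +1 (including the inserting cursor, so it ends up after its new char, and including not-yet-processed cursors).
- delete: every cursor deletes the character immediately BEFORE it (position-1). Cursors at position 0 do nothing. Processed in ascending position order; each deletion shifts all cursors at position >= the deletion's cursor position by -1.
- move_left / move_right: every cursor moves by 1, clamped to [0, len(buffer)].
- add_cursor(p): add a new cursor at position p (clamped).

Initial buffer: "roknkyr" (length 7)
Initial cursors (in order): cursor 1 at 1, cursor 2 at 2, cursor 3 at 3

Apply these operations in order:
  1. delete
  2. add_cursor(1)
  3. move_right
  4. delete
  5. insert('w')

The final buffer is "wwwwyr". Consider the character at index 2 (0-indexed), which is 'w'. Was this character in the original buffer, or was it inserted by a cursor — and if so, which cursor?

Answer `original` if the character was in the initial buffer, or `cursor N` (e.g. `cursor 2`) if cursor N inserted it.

After op 1 (delete): buffer="nkyr" (len 4), cursors c1@0 c2@0 c3@0, authorship ....
After op 2 (add_cursor(1)): buffer="nkyr" (len 4), cursors c1@0 c2@0 c3@0 c4@1, authorship ....
After op 3 (move_right): buffer="nkyr" (len 4), cursors c1@1 c2@1 c3@1 c4@2, authorship ....
After op 4 (delete): buffer="yr" (len 2), cursors c1@0 c2@0 c3@0 c4@0, authorship ..
After op 5 (insert('w')): buffer="wwwwyr" (len 6), cursors c1@4 c2@4 c3@4 c4@4, authorship 1234..
Authorship (.=original, N=cursor N): 1 2 3 4 . .
Index 2: author = 3

Answer: cursor 3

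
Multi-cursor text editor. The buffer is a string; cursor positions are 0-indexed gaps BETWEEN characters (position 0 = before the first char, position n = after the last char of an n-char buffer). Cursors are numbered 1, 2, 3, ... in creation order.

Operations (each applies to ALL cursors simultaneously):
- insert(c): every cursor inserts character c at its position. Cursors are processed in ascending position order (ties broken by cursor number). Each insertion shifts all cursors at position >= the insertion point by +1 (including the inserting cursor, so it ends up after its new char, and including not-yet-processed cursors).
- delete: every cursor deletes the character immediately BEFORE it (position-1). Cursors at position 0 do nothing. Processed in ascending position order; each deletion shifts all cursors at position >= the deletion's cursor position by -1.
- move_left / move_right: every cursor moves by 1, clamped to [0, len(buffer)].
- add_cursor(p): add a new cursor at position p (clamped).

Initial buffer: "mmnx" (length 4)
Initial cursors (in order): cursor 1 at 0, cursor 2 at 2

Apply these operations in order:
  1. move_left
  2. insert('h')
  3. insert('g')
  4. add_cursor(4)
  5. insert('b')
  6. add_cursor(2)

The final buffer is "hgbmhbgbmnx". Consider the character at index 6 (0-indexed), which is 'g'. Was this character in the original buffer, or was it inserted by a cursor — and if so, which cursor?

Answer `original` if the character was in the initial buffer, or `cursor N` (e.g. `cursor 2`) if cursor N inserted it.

After op 1 (move_left): buffer="mmnx" (len 4), cursors c1@0 c2@1, authorship ....
After op 2 (insert('h')): buffer="hmhmnx" (len 6), cursors c1@1 c2@3, authorship 1.2...
After op 3 (insert('g')): buffer="hgmhgmnx" (len 8), cursors c1@2 c2@5, authorship 11.22...
After op 4 (add_cursor(4)): buffer="hgmhgmnx" (len 8), cursors c1@2 c3@4 c2@5, authorship 11.22...
After op 5 (insert('b')): buffer="hgbmhbgbmnx" (len 11), cursors c1@3 c3@6 c2@8, authorship 111.2322...
After op 6 (add_cursor(2)): buffer="hgbmhbgbmnx" (len 11), cursors c4@2 c1@3 c3@6 c2@8, authorship 111.2322...
Authorship (.=original, N=cursor N): 1 1 1 . 2 3 2 2 . . .
Index 6: author = 2

Answer: cursor 2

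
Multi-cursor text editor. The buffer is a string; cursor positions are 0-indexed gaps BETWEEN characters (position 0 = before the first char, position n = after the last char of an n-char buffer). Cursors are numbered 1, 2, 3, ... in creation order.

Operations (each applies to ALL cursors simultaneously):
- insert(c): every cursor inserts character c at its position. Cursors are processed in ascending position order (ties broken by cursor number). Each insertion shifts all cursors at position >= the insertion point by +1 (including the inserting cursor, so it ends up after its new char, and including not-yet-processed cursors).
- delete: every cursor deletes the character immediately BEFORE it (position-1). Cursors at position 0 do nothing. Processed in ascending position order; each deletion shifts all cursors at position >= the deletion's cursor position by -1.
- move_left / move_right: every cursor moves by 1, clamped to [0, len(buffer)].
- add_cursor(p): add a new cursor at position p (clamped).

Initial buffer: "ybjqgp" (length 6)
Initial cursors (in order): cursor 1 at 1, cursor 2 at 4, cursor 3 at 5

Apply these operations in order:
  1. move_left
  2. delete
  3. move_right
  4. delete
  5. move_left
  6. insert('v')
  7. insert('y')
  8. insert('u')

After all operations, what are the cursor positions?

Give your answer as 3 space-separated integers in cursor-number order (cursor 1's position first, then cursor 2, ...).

Answer: 9 9 9

Derivation:
After op 1 (move_left): buffer="ybjqgp" (len 6), cursors c1@0 c2@3 c3@4, authorship ......
After op 2 (delete): buffer="ybgp" (len 4), cursors c1@0 c2@2 c3@2, authorship ....
After op 3 (move_right): buffer="ybgp" (len 4), cursors c1@1 c2@3 c3@3, authorship ....
After op 4 (delete): buffer="p" (len 1), cursors c1@0 c2@0 c3@0, authorship .
After op 5 (move_left): buffer="p" (len 1), cursors c1@0 c2@0 c3@0, authorship .
After op 6 (insert('v')): buffer="vvvp" (len 4), cursors c1@3 c2@3 c3@3, authorship 123.
After op 7 (insert('y')): buffer="vvvyyyp" (len 7), cursors c1@6 c2@6 c3@6, authorship 123123.
After op 8 (insert('u')): buffer="vvvyyyuuup" (len 10), cursors c1@9 c2@9 c3@9, authorship 123123123.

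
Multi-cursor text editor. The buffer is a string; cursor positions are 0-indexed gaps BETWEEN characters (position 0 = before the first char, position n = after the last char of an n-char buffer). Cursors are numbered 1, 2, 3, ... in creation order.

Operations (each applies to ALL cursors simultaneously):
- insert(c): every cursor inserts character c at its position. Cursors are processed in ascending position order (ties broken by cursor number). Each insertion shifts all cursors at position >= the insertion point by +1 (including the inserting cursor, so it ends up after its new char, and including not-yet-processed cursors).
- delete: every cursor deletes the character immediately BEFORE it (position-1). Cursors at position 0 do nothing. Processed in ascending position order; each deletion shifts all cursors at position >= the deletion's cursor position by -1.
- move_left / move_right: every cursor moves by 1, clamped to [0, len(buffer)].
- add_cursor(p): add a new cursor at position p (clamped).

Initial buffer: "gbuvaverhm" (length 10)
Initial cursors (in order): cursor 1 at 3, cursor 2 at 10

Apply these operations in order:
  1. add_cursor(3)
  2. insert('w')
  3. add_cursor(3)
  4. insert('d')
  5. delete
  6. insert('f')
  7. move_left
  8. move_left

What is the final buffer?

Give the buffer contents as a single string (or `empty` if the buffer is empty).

After op 1 (add_cursor(3)): buffer="gbuvaverhm" (len 10), cursors c1@3 c3@3 c2@10, authorship ..........
After op 2 (insert('w')): buffer="gbuwwvaverhmw" (len 13), cursors c1@5 c3@5 c2@13, authorship ...13.......2
After op 3 (add_cursor(3)): buffer="gbuwwvaverhmw" (len 13), cursors c4@3 c1@5 c3@5 c2@13, authorship ...13.......2
After op 4 (insert('d')): buffer="gbudwwddvaverhmwd" (len 17), cursors c4@4 c1@8 c3@8 c2@17, authorship ...41313.......22
After op 5 (delete): buffer="gbuwwvaverhmw" (len 13), cursors c4@3 c1@5 c3@5 c2@13, authorship ...13.......2
After op 6 (insert('f')): buffer="gbufwwffvaverhmwf" (len 17), cursors c4@4 c1@8 c3@8 c2@17, authorship ...41313.......22
After op 7 (move_left): buffer="gbufwwffvaverhmwf" (len 17), cursors c4@3 c1@7 c3@7 c2@16, authorship ...41313.......22
After op 8 (move_left): buffer="gbufwwffvaverhmwf" (len 17), cursors c4@2 c1@6 c3@6 c2@15, authorship ...41313.......22

Answer: gbufwwffvaverhmwf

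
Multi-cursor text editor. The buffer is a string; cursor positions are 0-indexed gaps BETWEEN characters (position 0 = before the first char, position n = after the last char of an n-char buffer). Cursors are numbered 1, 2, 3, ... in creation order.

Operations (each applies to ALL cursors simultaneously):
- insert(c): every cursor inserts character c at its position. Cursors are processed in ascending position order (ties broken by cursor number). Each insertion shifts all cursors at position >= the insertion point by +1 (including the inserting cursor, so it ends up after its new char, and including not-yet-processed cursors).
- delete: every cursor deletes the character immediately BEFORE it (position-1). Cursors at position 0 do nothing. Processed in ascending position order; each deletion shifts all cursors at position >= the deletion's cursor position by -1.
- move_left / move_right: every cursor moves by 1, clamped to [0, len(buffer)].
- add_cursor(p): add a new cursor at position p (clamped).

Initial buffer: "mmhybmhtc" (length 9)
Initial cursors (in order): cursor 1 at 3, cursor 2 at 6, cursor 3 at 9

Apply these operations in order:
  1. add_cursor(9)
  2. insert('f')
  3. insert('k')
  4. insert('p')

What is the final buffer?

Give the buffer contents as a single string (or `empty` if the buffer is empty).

Answer: mmhfkpybmfkphtcffkkpp

Derivation:
After op 1 (add_cursor(9)): buffer="mmhybmhtc" (len 9), cursors c1@3 c2@6 c3@9 c4@9, authorship .........
After op 2 (insert('f')): buffer="mmhfybmfhtcff" (len 13), cursors c1@4 c2@8 c3@13 c4@13, authorship ...1...2...34
After op 3 (insert('k')): buffer="mmhfkybmfkhtcffkk" (len 17), cursors c1@5 c2@10 c3@17 c4@17, authorship ...11...22...3434
After op 4 (insert('p')): buffer="mmhfkpybmfkphtcffkkpp" (len 21), cursors c1@6 c2@12 c3@21 c4@21, authorship ...111...222...343434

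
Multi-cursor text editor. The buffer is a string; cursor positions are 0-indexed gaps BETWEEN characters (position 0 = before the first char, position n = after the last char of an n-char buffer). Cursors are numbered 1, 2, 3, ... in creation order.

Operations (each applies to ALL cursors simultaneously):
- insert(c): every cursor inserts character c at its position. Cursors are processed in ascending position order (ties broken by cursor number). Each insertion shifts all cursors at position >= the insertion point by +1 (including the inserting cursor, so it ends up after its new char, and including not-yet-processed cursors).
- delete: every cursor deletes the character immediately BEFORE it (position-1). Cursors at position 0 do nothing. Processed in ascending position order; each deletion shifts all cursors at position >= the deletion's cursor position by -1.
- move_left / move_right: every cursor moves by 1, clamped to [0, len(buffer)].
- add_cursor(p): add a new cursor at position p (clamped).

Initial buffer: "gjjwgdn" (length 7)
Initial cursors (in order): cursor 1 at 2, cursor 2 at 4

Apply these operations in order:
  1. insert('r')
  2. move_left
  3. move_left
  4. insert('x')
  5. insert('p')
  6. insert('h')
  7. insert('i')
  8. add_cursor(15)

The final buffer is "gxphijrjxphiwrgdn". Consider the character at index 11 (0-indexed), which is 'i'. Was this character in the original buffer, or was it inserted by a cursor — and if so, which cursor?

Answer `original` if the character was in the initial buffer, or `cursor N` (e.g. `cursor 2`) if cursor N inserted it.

Answer: cursor 2

Derivation:
After op 1 (insert('r')): buffer="gjrjwrgdn" (len 9), cursors c1@3 c2@6, authorship ..1..2...
After op 2 (move_left): buffer="gjrjwrgdn" (len 9), cursors c1@2 c2@5, authorship ..1..2...
After op 3 (move_left): buffer="gjrjwrgdn" (len 9), cursors c1@1 c2@4, authorship ..1..2...
After op 4 (insert('x')): buffer="gxjrjxwrgdn" (len 11), cursors c1@2 c2@6, authorship .1.1.2.2...
After op 5 (insert('p')): buffer="gxpjrjxpwrgdn" (len 13), cursors c1@3 c2@8, authorship .11.1.22.2...
After op 6 (insert('h')): buffer="gxphjrjxphwrgdn" (len 15), cursors c1@4 c2@10, authorship .111.1.222.2...
After op 7 (insert('i')): buffer="gxphijrjxphiwrgdn" (len 17), cursors c1@5 c2@12, authorship .1111.1.2222.2...
After op 8 (add_cursor(15)): buffer="gxphijrjxphiwrgdn" (len 17), cursors c1@5 c2@12 c3@15, authorship .1111.1.2222.2...
Authorship (.=original, N=cursor N): . 1 1 1 1 . 1 . 2 2 2 2 . 2 . . .
Index 11: author = 2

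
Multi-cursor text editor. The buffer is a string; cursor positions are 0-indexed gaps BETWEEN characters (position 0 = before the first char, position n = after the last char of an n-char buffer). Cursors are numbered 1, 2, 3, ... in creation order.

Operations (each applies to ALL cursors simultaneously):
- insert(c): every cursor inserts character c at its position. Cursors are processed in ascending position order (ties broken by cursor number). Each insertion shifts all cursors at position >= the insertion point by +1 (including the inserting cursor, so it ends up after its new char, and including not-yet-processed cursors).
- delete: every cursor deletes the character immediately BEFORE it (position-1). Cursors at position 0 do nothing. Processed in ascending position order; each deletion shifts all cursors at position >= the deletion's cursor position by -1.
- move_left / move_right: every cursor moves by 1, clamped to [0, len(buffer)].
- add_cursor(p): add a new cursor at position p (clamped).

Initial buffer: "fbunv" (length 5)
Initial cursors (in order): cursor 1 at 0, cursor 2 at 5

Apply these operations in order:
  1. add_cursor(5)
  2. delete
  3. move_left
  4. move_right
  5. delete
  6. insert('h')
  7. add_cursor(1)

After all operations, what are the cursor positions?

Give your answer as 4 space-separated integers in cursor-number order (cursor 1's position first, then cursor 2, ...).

After op 1 (add_cursor(5)): buffer="fbunv" (len 5), cursors c1@0 c2@5 c3@5, authorship .....
After op 2 (delete): buffer="fbu" (len 3), cursors c1@0 c2@3 c3@3, authorship ...
After op 3 (move_left): buffer="fbu" (len 3), cursors c1@0 c2@2 c3@2, authorship ...
After op 4 (move_right): buffer="fbu" (len 3), cursors c1@1 c2@3 c3@3, authorship ...
After op 5 (delete): buffer="" (len 0), cursors c1@0 c2@0 c3@0, authorship 
After op 6 (insert('h')): buffer="hhh" (len 3), cursors c1@3 c2@3 c3@3, authorship 123
After op 7 (add_cursor(1)): buffer="hhh" (len 3), cursors c4@1 c1@3 c2@3 c3@3, authorship 123

Answer: 3 3 3 1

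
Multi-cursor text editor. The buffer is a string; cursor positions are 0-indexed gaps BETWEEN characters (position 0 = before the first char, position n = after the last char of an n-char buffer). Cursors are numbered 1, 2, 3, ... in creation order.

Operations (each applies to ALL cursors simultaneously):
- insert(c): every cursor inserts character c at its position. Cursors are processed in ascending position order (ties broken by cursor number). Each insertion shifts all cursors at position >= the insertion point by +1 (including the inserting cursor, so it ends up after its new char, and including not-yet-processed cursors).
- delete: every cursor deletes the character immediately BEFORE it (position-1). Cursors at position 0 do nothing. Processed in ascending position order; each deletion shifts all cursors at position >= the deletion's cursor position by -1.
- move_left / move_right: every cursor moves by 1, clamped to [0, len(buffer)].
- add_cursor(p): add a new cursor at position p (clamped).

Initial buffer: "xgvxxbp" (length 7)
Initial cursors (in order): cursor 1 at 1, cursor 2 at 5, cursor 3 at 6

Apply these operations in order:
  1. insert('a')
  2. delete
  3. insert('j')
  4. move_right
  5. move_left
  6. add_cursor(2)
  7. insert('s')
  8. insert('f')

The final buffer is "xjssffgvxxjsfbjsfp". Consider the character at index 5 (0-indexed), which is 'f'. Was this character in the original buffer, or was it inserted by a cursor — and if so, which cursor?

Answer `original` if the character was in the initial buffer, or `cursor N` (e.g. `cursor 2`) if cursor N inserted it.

After op 1 (insert('a')): buffer="xagvxxabap" (len 10), cursors c1@2 c2@7 c3@9, authorship .1....2.3.
After op 2 (delete): buffer="xgvxxbp" (len 7), cursors c1@1 c2@5 c3@6, authorship .......
After op 3 (insert('j')): buffer="xjgvxxjbjp" (len 10), cursors c1@2 c2@7 c3@9, authorship .1....2.3.
After op 4 (move_right): buffer="xjgvxxjbjp" (len 10), cursors c1@3 c2@8 c3@10, authorship .1....2.3.
After op 5 (move_left): buffer="xjgvxxjbjp" (len 10), cursors c1@2 c2@7 c3@9, authorship .1....2.3.
After op 6 (add_cursor(2)): buffer="xjgvxxjbjp" (len 10), cursors c1@2 c4@2 c2@7 c3@9, authorship .1....2.3.
After op 7 (insert('s')): buffer="xjssgvxxjsbjsp" (len 14), cursors c1@4 c4@4 c2@10 c3@13, authorship .114....22.33.
After op 8 (insert('f')): buffer="xjssffgvxxjsfbjsfp" (len 18), cursors c1@6 c4@6 c2@13 c3@17, authorship .11414....222.333.
Authorship (.=original, N=cursor N): . 1 1 4 1 4 . . . . 2 2 2 . 3 3 3 .
Index 5: author = 4

Answer: cursor 4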